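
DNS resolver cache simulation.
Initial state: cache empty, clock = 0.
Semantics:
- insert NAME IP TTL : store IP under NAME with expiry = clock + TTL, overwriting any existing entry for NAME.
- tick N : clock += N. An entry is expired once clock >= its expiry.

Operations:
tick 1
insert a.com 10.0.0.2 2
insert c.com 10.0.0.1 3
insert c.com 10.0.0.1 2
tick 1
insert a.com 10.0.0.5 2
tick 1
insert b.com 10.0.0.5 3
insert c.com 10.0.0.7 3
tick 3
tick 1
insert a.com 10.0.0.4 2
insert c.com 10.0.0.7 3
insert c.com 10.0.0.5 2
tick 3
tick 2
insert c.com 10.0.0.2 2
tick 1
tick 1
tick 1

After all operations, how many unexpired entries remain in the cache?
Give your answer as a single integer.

Op 1: tick 1 -> clock=1.
Op 2: insert a.com -> 10.0.0.2 (expiry=1+2=3). clock=1
Op 3: insert c.com -> 10.0.0.1 (expiry=1+3=4). clock=1
Op 4: insert c.com -> 10.0.0.1 (expiry=1+2=3). clock=1
Op 5: tick 1 -> clock=2.
Op 6: insert a.com -> 10.0.0.5 (expiry=2+2=4). clock=2
Op 7: tick 1 -> clock=3. purged={c.com}
Op 8: insert b.com -> 10.0.0.5 (expiry=3+3=6). clock=3
Op 9: insert c.com -> 10.0.0.7 (expiry=3+3=6). clock=3
Op 10: tick 3 -> clock=6. purged={a.com,b.com,c.com}
Op 11: tick 1 -> clock=7.
Op 12: insert a.com -> 10.0.0.4 (expiry=7+2=9). clock=7
Op 13: insert c.com -> 10.0.0.7 (expiry=7+3=10). clock=7
Op 14: insert c.com -> 10.0.0.5 (expiry=7+2=9). clock=7
Op 15: tick 3 -> clock=10. purged={a.com,c.com}
Op 16: tick 2 -> clock=12.
Op 17: insert c.com -> 10.0.0.2 (expiry=12+2=14). clock=12
Op 18: tick 1 -> clock=13.
Op 19: tick 1 -> clock=14. purged={c.com}
Op 20: tick 1 -> clock=15.
Final cache (unexpired): {} -> size=0

Answer: 0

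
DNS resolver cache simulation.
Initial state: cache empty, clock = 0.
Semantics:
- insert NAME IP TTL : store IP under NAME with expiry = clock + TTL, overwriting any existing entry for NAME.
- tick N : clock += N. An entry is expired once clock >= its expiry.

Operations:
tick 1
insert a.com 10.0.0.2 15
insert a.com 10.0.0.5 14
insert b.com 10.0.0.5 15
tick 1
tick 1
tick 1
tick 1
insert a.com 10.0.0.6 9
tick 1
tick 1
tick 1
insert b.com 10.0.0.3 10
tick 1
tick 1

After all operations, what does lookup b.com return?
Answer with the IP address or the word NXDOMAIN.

Op 1: tick 1 -> clock=1.
Op 2: insert a.com -> 10.0.0.2 (expiry=1+15=16). clock=1
Op 3: insert a.com -> 10.0.0.5 (expiry=1+14=15). clock=1
Op 4: insert b.com -> 10.0.0.5 (expiry=1+15=16). clock=1
Op 5: tick 1 -> clock=2.
Op 6: tick 1 -> clock=3.
Op 7: tick 1 -> clock=4.
Op 8: tick 1 -> clock=5.
Op 9: insert a.com -> 10.0.0.6 (expiry=5+9=14). clock=5
Op 10: tick 1 -> clock=6.
Op 11: tick 1 -> clock=7.
Op 12: tick 1 -> clock=8.
Op 13: insert b.com -> 10.0.0.3 (expiry=8+10=18). clock=8
Op 14: tick 1 -> clock=9.
Op 15: tick 1 -> clock=10.
lookup b.com: present, ip=10.0.0.3 expiry=18 > clock=10

Answer: 10.0.0.3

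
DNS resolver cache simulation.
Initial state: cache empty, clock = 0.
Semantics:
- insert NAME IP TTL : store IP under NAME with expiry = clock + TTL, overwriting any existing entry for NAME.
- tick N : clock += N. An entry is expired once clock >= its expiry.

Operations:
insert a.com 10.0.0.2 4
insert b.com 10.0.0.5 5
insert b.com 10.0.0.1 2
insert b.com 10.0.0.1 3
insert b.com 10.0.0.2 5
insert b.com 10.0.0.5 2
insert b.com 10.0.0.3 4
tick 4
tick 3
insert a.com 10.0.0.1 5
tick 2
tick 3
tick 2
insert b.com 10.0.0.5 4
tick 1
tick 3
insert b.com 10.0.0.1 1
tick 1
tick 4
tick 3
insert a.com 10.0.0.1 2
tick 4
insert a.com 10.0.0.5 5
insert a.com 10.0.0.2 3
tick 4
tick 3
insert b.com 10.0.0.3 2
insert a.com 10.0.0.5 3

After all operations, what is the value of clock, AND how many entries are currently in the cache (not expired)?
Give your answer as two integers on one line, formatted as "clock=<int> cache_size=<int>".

Answer: clock=37 cache_size=2

Derivation:
Op 1: insert a.com -> 10.0.0.2 (expiry=0+4=4). clock=0
Op 2: insert b.com -> 10.0.0.5 (expiry=0+5=5). clock=0
Op 3: insert b.com -> 10.0.0.1 (expiry=0+2=2). clock=0
Op 4: insert b.com -> 10.0.0.1 (expiry=0+3=3). clock=0
Op 5: insert b.com -> 10.0.0.2 (expiry=0+5=5). clock=0
Op 6: insert b.com -> 10.0.0.5 (expiry=0+2=2). clock=0
Op 7: insert b.com -> 10.0.0.3 (expiry=0+4=4). clock=0
Op 8: tick 4 -> clock=4. purged={a.com,b.com}
Op 9: tick 3 -> clock=7.
Op 10: insert a.com -> 10.0.0.1 (expiry=7+5=12). clock=7
Op 11: tick 2 -> clock=9.
Op 12: tick 3 -> clock=12. purged={a.com}
Op 13: tick 2 -> clock=14.
Op 14: insert b.com -> 10.0.0.5 (expiry=14+4=18). clock=14
Op 15: tick 1 -> clock=15.
Op 16: tick 3 -> clock=18. purged={b.com}
Op 17: insert b.com -> 10.0.0.1 (expiry=18+1=19). clock=18
Op 18: tick 1 -> clock=19. purged={b.com}
Op 19: tick 4 -> clock=23.
Op 20: tick 3 -> clock=26.
Op 21: insert a.com -> 10.0.0.1 (expiry=26+2=28). clock=26
Op 22: tick 4 -> clock=30. purged={a.com}
Op 23: insert a.com -> 10.0.0.5 (expiry=30+5=35). clock=30
Op 24: insert a.com -> 10.0.0.2 (expiry=30+3=33). clock=30
Op 25: tick 4 -> clock=34. purged={a.com}
Op 26: tick 3 -> clock=37.
Op 27: insert b.com -> 10.0.0.3 (expiry=37+2=39). clock=37
Op 28: insert a.com -> 10.0.0.5 (expiry=37+3=40). clock=37
Final clock = 37
Final cache (unexpired): {a.com,b.com} -> size=2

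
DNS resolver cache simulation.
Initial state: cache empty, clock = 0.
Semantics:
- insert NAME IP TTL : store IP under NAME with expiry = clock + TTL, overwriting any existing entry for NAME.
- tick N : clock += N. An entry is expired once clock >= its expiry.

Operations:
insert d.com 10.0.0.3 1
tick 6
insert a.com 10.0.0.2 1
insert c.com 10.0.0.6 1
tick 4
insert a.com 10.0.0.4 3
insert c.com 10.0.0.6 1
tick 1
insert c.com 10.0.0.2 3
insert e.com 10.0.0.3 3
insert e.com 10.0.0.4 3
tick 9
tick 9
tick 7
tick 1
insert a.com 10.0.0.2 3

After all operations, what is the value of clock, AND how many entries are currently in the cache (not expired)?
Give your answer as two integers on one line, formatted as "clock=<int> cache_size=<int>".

Answer: clock=37 cache_size=1

Derivation:
Op 1: insert d.com -> 10.0.0.3 (expiry=0+1=1). clock=0
Op 2: tick 6 -> clock=6. purged={d.com}
Op 3: insert a.com -> 10.0.0.2 (expiry=6+1=7). clock=6
Op 4: insert c.com -> 10.0.0.6 (expiry=6+1=7). clock=6
Op 5: tick 4 -> clock=10. purged={a.com,c.com}
Op 6: insert a.com -> 10.0.0.4 (expiry=10+3=13). clock=10
Op 7: insert c.com -> 10.0.0.6 (expiry=10+1=11). clock=10
Op 8: tick 1 -> clock=11. purged={c.com}
Op 9: insert c.com -> 10.0.0.2 (expiry=11+3=14). clock=11
Op 10: insert e.com -> 10.0.0.3 (expiry=11+3=14). clock=11
Op 11: insert e.com -> 10.0.0.4 (expiry=11+3=14). clock=11
Op 12: tick 9 -> clock=20. purged={a.com,c.com,e.com}
Op 13: tick 9 -> clock=29.
Op 14: tick 7 -> clock=36.
Op 15: tick 1 -> clock=37.
Op 16: insert a.com -> 10.0.0.2 (expiry=37+3=40). clock=37
Final clock = 37
Final cache (unexpired): {a.com} -> size=1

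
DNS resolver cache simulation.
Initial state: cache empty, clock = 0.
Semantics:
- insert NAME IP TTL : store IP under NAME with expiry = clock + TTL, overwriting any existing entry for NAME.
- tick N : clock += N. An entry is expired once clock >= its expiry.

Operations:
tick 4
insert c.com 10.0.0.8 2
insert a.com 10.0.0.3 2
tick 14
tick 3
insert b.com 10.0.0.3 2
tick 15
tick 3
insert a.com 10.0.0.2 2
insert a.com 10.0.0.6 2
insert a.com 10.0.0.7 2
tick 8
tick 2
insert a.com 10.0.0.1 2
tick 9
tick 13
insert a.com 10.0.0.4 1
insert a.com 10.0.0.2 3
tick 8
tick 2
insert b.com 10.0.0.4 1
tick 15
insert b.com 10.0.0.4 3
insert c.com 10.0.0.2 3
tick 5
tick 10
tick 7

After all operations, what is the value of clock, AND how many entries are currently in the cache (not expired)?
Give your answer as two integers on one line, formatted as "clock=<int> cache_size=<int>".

Answer: clock=118 cache_size=0

Derivation:
Op 1: tick 4 -> clock=4.
Op 2: insert c.com -> 10.0.0.8 (expiry=4+2=6). clock=4
Op 3: insert a.com -> 10.0.0.3 (expiry=4+2=6). clock=4
Op 4: tick 14 -> clock=18. purged={a.com,c.com}
Op 5: tick 3 -> clock=21.
Op 6: insert b.com -> 10.0.0.3 (expiry=21+2=23). clock=21
Op 7: tick 15 -> clock=36. purged={b.com}
Op 8: tick 3 -> clock=39.
Op 9: insert a.com -> 10.0.0.2 (expiry=39+2=41). clock=39
Op 10: insert a.com -> 10.0.0.6 (expiry=39+2=41). clock=39
Op 11: insert a.com -> 10.0.0.7 (expiry=39+2=41). clock=39
Op 12: tick 8 -> clock=47. purged={a.com}
Op 13: tick 2 -> clock=49.
Op 14: insert a.com -> 10.0.0.1 (expiry=49+2=51). clock=49
Op 15: tick 9 -> clock=58. purged={a.com}
Op 16: tick 13 -> clock=71.
Op 17: insert a.com -> 10.0.0.4 (expiry=71+1=72). clock=71
Op 18: insert a.com -> 10.0.0.2 (expiry=71+3=74). clock=71
Op 19: tick 8 -> clock=79. purged={a.com}
Op 20: tick 2 -> clock=81.
Op 21: insert b.com -> 10.0.0.4 (expiry=81+1=82). clock=81
Op 22: tick 15 -> clock=96. purged={b.com}
Op 23: insert b.com -> 10.0.0.4 (expiry=96+3=99). clock=96
Op 24: insert c.com -> 10.0.0.2 (expiry=96+3=99). clock=96
Op 25: tick 5 -> clock=101. purged={b.com,c.com}
Op 26: tick 10 -> clock=111.
Op 27: tick 7 -> clock=118.
Final clock = 118
Final cache (unexpired): {} -> size=0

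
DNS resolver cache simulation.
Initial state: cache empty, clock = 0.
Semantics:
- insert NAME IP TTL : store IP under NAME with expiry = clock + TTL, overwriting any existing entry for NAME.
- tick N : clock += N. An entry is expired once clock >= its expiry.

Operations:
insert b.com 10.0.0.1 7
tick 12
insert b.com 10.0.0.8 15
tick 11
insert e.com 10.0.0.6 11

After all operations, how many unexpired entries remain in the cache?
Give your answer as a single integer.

Op 1: insert b.com -> 10.0.0.1 (expiry=0+7=7). clock=0
Op 2: tick 12 -> clock=12. purged={b.com}
Op 3: insert b.com -> 10.0.0.8 (expiry=12+15=27). clock=12
Op 4: tick 11 -> clock=23.
Op 5: insert e.com -> 10.0.0.6 (expiry=23+11=34). clock=23
Final cache (unexpired): {b.com,e.com} -> size=2

Answer: 2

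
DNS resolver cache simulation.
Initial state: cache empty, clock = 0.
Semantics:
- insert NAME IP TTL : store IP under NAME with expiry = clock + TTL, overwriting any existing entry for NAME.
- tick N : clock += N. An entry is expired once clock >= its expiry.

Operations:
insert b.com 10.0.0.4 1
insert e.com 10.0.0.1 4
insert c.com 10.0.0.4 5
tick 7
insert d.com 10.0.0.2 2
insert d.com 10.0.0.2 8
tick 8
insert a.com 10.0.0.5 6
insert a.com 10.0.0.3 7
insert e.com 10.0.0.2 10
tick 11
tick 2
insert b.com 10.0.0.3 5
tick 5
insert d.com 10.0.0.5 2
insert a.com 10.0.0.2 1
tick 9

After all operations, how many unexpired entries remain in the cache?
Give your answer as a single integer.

Op 1: insert b.com -> 10.0.0.4 (expiry=0+1=1). clock=0
Op 2: insert e.com -> 10.0.0.1 (expiry=0+4=4). clock=0
Op 3: insert c.com -> 10.0.0.4 (expiry=0+5=5). clock=0
Op 4: tick 7 -> clock=7. purged={b.com,c.com,e.com}
Op 5: insert d.com -> 10.0.0.2 (expiry=7+2=9). clock=7
Op 6: insert d.com -> 10.0.0.2 (expiry=7+8=15). clock=7
Op 7: tick 8 -> clock=15. purged={d.com}
Op 8: insert a.com -> 10.0.0.5 (expiry=15+6=21). clock=15
Op 9: insert a.com -> 10.0.0.3 (expiry=15+7=22). clock=15
Op 10: insert e.com -> 10.0.0.2 (expiry=15+10=25). clock=15
Op 11: tick 11 -> clock=26. purged={a.com,e.com}
Op 12: tick 2 -> clock=28.
Op 13: insert b.com -> 10.0.0.3 (expiry=28+5=33). clock=28
Op 14: tick 5 -> clock=33. purged={b.com}
Op 15: insert d.com -> 10.0.0.5 (expiry=33+2=35). clock=33
Op 16: insert a.com -> 10.0.0.2 (expiry=33+1=34). clock=33
Op 17: tick 9 -> clock=42. purged={a.com,d.com}
Final cache (unexpired): {} -> size=0

Answer: 0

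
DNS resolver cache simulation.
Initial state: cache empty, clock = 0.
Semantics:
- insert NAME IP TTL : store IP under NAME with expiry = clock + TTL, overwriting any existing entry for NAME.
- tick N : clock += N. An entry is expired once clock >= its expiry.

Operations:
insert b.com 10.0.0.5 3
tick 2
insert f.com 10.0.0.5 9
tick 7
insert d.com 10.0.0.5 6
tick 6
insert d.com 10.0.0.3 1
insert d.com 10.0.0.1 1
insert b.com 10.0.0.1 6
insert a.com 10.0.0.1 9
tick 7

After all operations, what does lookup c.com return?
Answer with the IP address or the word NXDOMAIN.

Op 1: insert b.com -> 10.0.0.5 (expiry=0+3=3). clock=0
Op 2: tick 2 -> clock=2.
Op 3: insert f.com -> 10.0.0.5 (expiry=2+9=11). clock=2
Op 4: tick 7 -> clock=9. purged={b.com}
Op 5: insert d.com -> 10.0.0.5 (expiry=9+6=15). clock=9
Op 6: tick 6 -> clock=15. purged={d.com,f.com}
Op 7: insert d.com -> 10.0.0.3 (expiry=15+1=16). clock=15
Op 8: insert d.com -> 10.0.0.1 (expiry=15+1=16). clock=15
Op 9: insert b.com -> 10.0.0.1 (expiry=15+6=21). clock=15
Op 10: insert a.com -> 10.0.0.1 (expiry=15+9=24). clock=15
Op 11: tick 7 -> clock=22. purged={b.com,d.com}
lookup c.com: not in cache (expired or never inserted)

Answer: NXDOMAIN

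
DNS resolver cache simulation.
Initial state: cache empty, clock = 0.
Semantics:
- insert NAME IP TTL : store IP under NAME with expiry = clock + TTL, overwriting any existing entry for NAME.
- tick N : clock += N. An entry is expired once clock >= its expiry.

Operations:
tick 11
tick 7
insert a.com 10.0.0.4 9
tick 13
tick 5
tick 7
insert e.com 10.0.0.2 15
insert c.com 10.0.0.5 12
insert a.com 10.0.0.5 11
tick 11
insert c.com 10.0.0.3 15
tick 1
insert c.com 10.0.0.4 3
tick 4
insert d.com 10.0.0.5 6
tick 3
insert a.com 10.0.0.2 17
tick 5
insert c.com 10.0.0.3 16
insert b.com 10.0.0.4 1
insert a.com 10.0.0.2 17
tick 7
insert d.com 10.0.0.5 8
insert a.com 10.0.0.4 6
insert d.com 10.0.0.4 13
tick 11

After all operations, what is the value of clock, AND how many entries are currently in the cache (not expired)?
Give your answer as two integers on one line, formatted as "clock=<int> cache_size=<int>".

Answer: clock=85 cache_size=1

Derivation:
Op 1: tick 11 -> clock=11.
Op 2: tick 7 -> clock=18.
Op 3: insert a.com -> 10.0.0.4 (expiry=18+9=27). clock=18
Op 4: tick 13 -> clock=31. purged={a.com}
Op 5: tick 5 -> clock=36.
Op 6: tick 7 -> clock=43.
Op 7: insert e.com -> 10.0.0.2 (expiry=43+15=58). clock=43
Op 8: insert c.com -> 10.0.0.5 (expiry=43+12=55). clock=43
Op 9: insert a.com -> 10.0.0.5 (expiry=43+11=54). clock=43
Op 10: tick 11 -> clock=54. purged={a.com}
Op 11: insert c.com -> 10.0.0.3 (expiry=54+15=69). clock=54
Op 12: tick 1 -> clock=55.
Op 13: insert c.com -> 10.0.0.4 (expiry=55+3=58). clock=55
Op 14: tick 4 -> clock=59. purged={c.com,e.com}
Op 15: insert d.com -> 10.0.0.5 (expiry=59+6=65). clock=59
Op 16: tick 3 -> clock=62.
Op 17: insert a.com -> 10.0.0.2 (expiry=62+17=79). clock=62
Op 18: tick 5 -> clock=67. purged={d.com}
Op 19: insert c.com -> 10.0.0.3 (expiry=67+16=83). clock=67
Op 20: insert b.com -> 10.0.0.4 (expiry=67+1=68). clock=67
Op 21: insert a.com -> 10.0.0.2 (expiry=67+17=84). clock=67
Op 22: tick 7 -> clock=74. purged={b.com}
Op 23: insert d.com -> 10.0.0.5 (expiry=74+8=82). clock=74
Op 24: insert a.com -> 10.0.0.4 (expiry=74+6=80). clock=74
Op 25: insert d.com -> 10.0.0.4 (expiry=74+13=87). clock=74
Op 26: tick 11 -> clock=85. purged={a.com,c.com}
Final clock = 85
Final cache (unexpired): {d.com} -> size=1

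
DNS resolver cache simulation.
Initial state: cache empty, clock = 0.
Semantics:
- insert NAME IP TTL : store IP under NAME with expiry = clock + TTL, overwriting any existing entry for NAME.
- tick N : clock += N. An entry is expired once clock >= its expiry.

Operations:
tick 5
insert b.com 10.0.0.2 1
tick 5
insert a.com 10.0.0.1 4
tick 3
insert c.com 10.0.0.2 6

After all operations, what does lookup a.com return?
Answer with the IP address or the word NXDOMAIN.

Op 1: tick 5 -> clock=5.
Op 2: insert b.com -> 10.0.0.2 (expiry=5+1=6). clock=5
Op 3: tick 5 -> clock=10. purged={b.com}
Op 4: insert a.com -> 10.0.0.1 (expiry=10+4=14). clock=10
Op 5: tick 3 -> clock=13.
Op 6: insert c.com -> 10.0.0.2 (expiry=13+6=19). clock=13
lookup a.com: present, ip=10.0.0.1 expiry=14 > clock=13

Answer: 10.0.0.1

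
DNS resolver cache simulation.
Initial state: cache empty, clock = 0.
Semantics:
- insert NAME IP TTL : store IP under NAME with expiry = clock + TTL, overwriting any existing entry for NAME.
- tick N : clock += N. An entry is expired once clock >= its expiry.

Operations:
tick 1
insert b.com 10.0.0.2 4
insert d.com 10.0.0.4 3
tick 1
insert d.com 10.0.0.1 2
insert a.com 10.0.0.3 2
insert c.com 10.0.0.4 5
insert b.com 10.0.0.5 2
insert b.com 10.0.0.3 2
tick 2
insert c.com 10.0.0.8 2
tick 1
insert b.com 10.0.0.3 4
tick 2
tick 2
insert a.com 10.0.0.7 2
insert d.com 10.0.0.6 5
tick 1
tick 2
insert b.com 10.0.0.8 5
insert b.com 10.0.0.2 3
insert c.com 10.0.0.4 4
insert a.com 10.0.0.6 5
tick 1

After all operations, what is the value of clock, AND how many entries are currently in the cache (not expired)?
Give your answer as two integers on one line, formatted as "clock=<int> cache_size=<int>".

Answer: clock=13 cache_size=4

Derivation:
Op 1: tick 1 -> clock=1.
Op 2: insert b.com -> 10.0.0.2 (expiry=1+4=5). clock=1
Op 3: insert d.com -> 10.0.0.4 (expiry=1+3=4). clock=1
Op 4: tick 1 -> clock=2.
Op 5: insert d.com -> 10.0.0.1 (expiry=2+2=4). clock=2
Op 6: insert a.com -> 10.0.0.3 (expiry=2+2=4). clock=2
Op 7: insert c.com -> 10.0.0.4 (expiry=2+5=7). clock=2
Op 8: insert b.com -> 10.0.0.5 (expiry=2+2=4). clock=2
Op 9: insert b.com -> 10.0.0.3 (expiry=2+2=4). clock=2
Op 10: tick 2 -> clock=4. purged={a.com,b.com,d.com}
Op 11: insert c.com -> 10.0.0.8 (expiry=4+2=6). clock=4
Op 12: tick 1 -> clock=5.
Op 13: insert b.com -> 10.0.0.3 (expiry=5+4=9). clock=5
Op 14: tick 2 -> clock=7. purged={c.com}
Op 15: tick 2 -> clock=9. purged={b.com}
Op 16: insert a.com -> 10.0.0.7 (expiry=9+2=11). clock=9
Op 17: insert d.com -> 10.0.0.6 (expiry=9+5=14). clock=9
Op 18: tick 1 -> clock=10.
Op 19: tick 2 -> clock=12. purged={a.com}
Op 20: insert b.com -> 10.0.0.8 (expiry=12+5=17). clock=12
Op 21: insert b.com -> 10.0.0.2 (expiry=12+3=15). clock=12
Op 22: insert c.com -> 10.0.0.4 (expiry=12+4=16). clock=12
Op 23: insert a.com -> 10.0.0.6 (expiry=12+5=17). clock=12
Op 24: tick 1 -> clock=13.
Final clock = 13
Final cache (unexpired): {a.com,b.com,c.com,d.com} -> size=4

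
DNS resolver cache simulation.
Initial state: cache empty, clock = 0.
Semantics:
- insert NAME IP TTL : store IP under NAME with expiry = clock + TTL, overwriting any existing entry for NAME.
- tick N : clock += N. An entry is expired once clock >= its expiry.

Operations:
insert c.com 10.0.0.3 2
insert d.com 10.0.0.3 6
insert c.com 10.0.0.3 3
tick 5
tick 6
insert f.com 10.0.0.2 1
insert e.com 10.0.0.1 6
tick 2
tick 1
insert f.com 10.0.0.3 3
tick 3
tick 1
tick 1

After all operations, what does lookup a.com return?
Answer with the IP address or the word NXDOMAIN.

Op 1: insert c.com -> 10.0.0.3 (expiry=0+2=2). clock=0
Op 2: insert d.com -> 10.0.0.3 (expiry=0+6=6). clock=0
Op 3: insert c.com -> 10.0.0.3 (expiry=0+3=3). clock=0
Op 4: tick 5 -> clock=5. purged={c.com}
Op 5: tick 6 -> clock=11. purged={d.com}
Op 6: insert f.com -> 10.0.0.2 (expiry=11+1=12). clock=11
Op 7: insert e.com -> 10.0.0.1 (expiry=11+6=17). clock=11
Op 8: tick 2 -> clock=13. purged={f.com}
Op 9: tick 1 -> clock=14.
Op 10: insert f.com -> 10.0.0.3 (expiry=14+3=17). clock=14
Op 11: tick 3 -> clock=17. purged={e.com,f.com}
Op 12: tick 1 -> clock=18.
Op 13: tick 1 -> clock=19.
lookup a.com: not in cache (expired or never inserted)

Answer: NXDOMAIN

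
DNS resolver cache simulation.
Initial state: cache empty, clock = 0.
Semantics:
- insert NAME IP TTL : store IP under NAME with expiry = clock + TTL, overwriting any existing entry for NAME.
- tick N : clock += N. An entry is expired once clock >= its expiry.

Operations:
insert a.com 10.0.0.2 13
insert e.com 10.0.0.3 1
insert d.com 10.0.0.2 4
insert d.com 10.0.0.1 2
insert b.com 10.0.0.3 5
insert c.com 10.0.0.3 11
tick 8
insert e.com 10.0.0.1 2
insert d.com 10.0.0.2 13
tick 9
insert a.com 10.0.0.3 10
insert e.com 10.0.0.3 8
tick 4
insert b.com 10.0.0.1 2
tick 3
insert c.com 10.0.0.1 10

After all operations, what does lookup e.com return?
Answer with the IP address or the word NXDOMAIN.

Op 1: insert a.com -> 10.0.0.2 (expiry=0+13=13). clock=0
Op 2: insert e.com -> 10.0.0.3 (expiry=0+1=1). clock=0
Op 3: insert d.com -> 10.0.0.2 (expiry=0+4=4). clock=0
Op 4: insert d.com -> 10.0.0.1 (expiry=0+2=2). clock=0
Op 5: insert b.com -> 10.0.0.3 (expiry=0+5=5). clock=0
Op 6: insert c.com -> 10.0.0.3 (expiry=0+11=11). clock=0
Op 7: tick 8 -> clock=8. purged={b.com,d.com,e.com}
Op 8: insert e.com -> 10.0.0.1 (expiry=8+2=10). clock=8
Op 9: insert d.com -> 10.0.0.2 (expiry=8+13=21). clock=8
Op 10: tick 9 -> clock=17. purged={a.com,c.com,e.com}
Op 11: insert a.com -> 10.0.0.3 (expiry=17+10=27). clock=17
Op 12: insert e.com -> 10.0.0.3 (expiry=17+8=25). clock=17
Op 13: tick 4 -> clock=21. purged={d.com}
Op 14: insert b.com -> 10.0.0.1 (expiry=21+2=23). clock=21
Op 15: tick 3 -> clock=24. purged={b.com}
Op 16: insert c.com -> 10.0.0.1 (expiry=24+10=34). clock=24
lookup e.com: present, ip=10.0.0.3 expiry=25 > clock=24

Answer: 10.0.0.3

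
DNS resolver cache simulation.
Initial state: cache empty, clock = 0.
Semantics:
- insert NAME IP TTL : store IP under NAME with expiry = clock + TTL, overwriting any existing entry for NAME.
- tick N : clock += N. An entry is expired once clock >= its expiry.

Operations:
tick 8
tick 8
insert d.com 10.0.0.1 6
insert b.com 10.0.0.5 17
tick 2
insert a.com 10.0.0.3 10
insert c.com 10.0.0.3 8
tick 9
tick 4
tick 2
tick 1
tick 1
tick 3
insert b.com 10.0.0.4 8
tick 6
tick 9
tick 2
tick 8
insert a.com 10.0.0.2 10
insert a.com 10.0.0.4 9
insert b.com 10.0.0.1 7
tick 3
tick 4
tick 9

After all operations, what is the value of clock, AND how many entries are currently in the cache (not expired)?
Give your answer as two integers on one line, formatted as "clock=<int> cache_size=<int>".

Op 1: tick 8 -> clock=8.
Op 2: tick 8 -> clock=16.
Op 3: insert d.com -> 10.0.0.1 (expiry=16+6=22). clock=16
Op 4: insert b.com -> 10.0.0.5 (expiry=16+17=33). clock=16
Op 5: tick 2 -> clock=18.
Op 6: insert a.com -> 10.0.0.3 (expiry=18+10=28). clock=18
Op 7: insert c.com -> 10.0.0.3 (expiry=18+8=26). clock=18
Op 8: tick 9 -> clock=27. purged={c.com,d.com}
Op 9: tick 4 -> clock=31. purged={a.com}
Op 10: tick 2 -> clock=33. purged={b.com}
Op 11: tick 1 -> clock=34.
Op 12: tick 1 -> clock=35.
Op 13: tick 3 -> clock=38.
Op 14: insert b.com -> 10.0.0.4 (expiry=38+8=46). clock=38
Op 15: tick 6 -> clock=44.
Op 16: tick 9 -> clock=53. purged={b.com}
Op 17: tick 2 -> clock=55.
Op 18: tick 8 -> clock=63.
Op 19: insert a.com -> 10.0.0.2 (expiry=63+10=73). clock=63
Op 20: insert a.com -> 10.0.0.4 (expiry=63+9=72). clock=63
Op 21: insert b.com -> 10.0.0.1 (expiry=63+7=70). clock=63
Op 22: tick 3 -> clock=66.
Op 23: tick 4 -> clock=70. purged={b.com}
Op 24: tick 9 -> clock=79. purged={a.com}
Final clock = 79
Final cache (unexpired): {} -> size=0

Answer: clock=79 cache_size=0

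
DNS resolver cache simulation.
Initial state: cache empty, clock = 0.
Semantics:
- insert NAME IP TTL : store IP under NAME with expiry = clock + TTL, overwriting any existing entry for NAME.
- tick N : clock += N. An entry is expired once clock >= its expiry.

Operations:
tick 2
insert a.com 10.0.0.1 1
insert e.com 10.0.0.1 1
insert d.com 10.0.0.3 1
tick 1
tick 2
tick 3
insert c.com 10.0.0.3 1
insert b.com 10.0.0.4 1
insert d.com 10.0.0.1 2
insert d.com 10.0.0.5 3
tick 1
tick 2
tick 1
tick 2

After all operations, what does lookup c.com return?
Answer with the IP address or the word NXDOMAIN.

Answer: NXDOMAIN

Derivation:
Op 1: tick 2 -> clock=2.
Op 2: insert a.com -> 10.0.0.1 (expiry=2+1=3). clock=2
Op 3: insert e.com -> 10.0.0.1 (expiry=2+1=3). clock=2
Op 4: insert d.com -> 10.0.0.3 (expiry=2+1=3). clock=2
Op 5: tick 1 -> clock=3. purged={a.com,d.com,e.com}
Op 6: tick 2 -> clock=5.
Op 7: tick 3 -> clock=8.
Op 8: insert c.com -> 10.0.0.3 (expiry=8+1=9). clock=8
Op 9: insert b.com -> 10.0.0.4 (expiry=8+1=9). clock=8
Op 10: insert d.com -> 10.0.0.1 (expiry=8+2=10). clock=8
Op 11: insert d.com -> 10.0.0.5 (expiry=8+3=11). clock=8
Op 12: tick 1 -> clock=9. purged={b.com,c.com}
Op 13: tick 2 -> clock=11. purged={d.com}
Op 14: tick 1 -> clock=12.
Op 15: tick 2 -> clock=14.
lookup c.com: not in cache (expired or never inserted)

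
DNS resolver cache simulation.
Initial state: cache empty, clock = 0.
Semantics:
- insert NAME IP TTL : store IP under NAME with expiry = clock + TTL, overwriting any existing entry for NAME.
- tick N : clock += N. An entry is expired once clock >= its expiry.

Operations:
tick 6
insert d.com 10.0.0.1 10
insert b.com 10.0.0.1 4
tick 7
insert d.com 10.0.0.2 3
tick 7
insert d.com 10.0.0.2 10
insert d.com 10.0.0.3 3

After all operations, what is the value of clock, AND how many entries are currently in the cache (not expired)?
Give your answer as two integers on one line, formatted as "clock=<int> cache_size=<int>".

Answer: clock=20 cache_size=1

Derivation:
Op 1: tick 6 -> clock=6.
Op 2: insert d.com -> 10.0.0.1 (expiry=6+10=16). clock=6
Op 3: insert b.com -> 10.0.0.1 (expiry=6+4=10). clock=6
Op 4: tick 7 -> clock=13. purged={b.com}
Op 5: insert d.com -> 10.0.0.2 (expiry=13+3=16). clock=13
Op 6: tick 7 -> clock=20. purged={d.com}
Op 7: insert d.com -> 10.0.0.2 (expiry=20+10=30). clock=20
Op 8: insert d.com -> 10.0.0.3 (expiry=20+3=23). clock=20
Final clock = 20
Final cache (unexpired): {d.com} -> size=1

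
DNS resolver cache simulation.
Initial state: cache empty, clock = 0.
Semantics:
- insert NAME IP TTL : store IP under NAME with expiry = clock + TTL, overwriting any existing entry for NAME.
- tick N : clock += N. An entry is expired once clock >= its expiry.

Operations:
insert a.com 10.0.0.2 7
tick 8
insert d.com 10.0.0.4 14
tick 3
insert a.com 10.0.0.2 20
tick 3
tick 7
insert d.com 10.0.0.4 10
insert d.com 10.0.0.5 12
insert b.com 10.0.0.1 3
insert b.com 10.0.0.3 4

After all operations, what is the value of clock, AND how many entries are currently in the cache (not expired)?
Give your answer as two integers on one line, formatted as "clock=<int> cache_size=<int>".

Op 1: insert a.com -> 10.0.0.2 (expiry=0+7=7). clock=0
Op 2: tick 8 -> clock=8. purged={a.com}
Op 3: insert d.com -> 10.0.0.4 (expiry=8+14=22). clock=8
Op 4: tick 3 -> clock=11.
Op 5: insert a.com -> 10.0.0.2 (expiry=11+20=31). clock=11
Op 6: tick 3 -> clock=14.
Op 7: tick 7 -> clock=21.
Op 8: insert d.com -> 10.0.0.4 (expiry=21+10=31). clock=21
Op 9: insert d.com -> 10.0.0.5 (expiry=21+12=33). clock=21
Op 10: insert b.com -> 10.0.0.1 (expiry=21+3=24). clock=21
Op 11: insert b.com -> 10.0.0.3 (expiry=21+4=25). clock=21
Final clock = 21
Final cache (unexpired): {a.com,b.com,d.com} -> size=3

Answer: clock=21 cache_size=3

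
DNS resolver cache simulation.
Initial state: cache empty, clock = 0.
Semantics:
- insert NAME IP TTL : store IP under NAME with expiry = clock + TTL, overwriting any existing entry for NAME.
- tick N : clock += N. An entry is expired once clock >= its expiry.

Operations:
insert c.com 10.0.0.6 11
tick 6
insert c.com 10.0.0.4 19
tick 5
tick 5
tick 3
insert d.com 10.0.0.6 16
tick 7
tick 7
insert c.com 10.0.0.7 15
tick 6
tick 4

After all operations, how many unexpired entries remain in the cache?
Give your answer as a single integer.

Answer: 1

Derivation:
Op 1: insert c.com -> 10.0.0.6 (expiry=0+11=11). clock=0
Op 2: tick 6 -> clock=6.
Op 3: insert c.com -> 10.0.0.4 (expiry=6+19=25). clock=6
Op 4: tick 5 -> clock=11.
Op 5: tick 5 -> clock=16.
Op 6: tick 3 -> clock=19.
Op 7: insert d.com -> 10.0.0.6 (expiry=19+16=35). clock=19
Op 8: tick 7 -> clock=26. purged={c.com}
Op 9: tick 7 -> clock=33.
Op 10: insert c.com -> 10.0.0.7 (expiry=33+15=48). clock=33
Op 11: tick 6 -> clock=39. purged={d.com}
Op 12: tick 4 -> clock=43.
Final cache (unexpired): {c.com} -> size=1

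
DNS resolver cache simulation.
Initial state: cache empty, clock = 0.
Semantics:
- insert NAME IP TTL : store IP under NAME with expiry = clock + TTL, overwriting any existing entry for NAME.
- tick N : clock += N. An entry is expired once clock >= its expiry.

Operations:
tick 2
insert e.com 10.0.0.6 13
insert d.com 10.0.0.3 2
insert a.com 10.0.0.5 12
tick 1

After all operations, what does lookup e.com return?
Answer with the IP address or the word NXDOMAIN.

Op 1: tick 2 -> clock=2.
Op 2: insert e.com -> 10.0.0.6 (expiry=2+13=15). clock=2
Op 3: insert d.com -> 10.0.0.3 (expiry=2+2=4). clock=2
Op 4: insert a.com -> 10.0.0.5 (expiry=2+12=14). clock=2
Op 5: tick 1 -> clock=3.
lookup e.com: present, ip=10.0.0.6 expiry=15 > clock=3

Answer: 10.0.0.6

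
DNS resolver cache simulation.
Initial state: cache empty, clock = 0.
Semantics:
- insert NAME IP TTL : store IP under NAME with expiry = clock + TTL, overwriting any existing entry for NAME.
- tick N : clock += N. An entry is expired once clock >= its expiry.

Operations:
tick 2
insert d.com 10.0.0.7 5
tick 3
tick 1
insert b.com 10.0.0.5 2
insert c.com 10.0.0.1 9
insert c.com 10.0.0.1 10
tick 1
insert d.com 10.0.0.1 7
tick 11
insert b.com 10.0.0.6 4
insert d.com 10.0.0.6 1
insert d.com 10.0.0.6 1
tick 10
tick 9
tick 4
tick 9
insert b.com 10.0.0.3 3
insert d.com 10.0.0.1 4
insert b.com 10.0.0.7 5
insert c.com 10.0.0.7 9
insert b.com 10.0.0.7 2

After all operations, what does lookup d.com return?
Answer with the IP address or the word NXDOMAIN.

Op 1: tick 2 -> clock=2.
Op 2: insert d.com -> 10.0.0.7 (expiry=2+5=7). clock=2
Op 3: tick 3 -> clock=5.
Op 4: tick 1 -> clock=6.
Op 5: insert b.com -> 10.0.0.5 (expiry=6+2=8). clock=6
Op 6: insert c.com -> 10.0.0.1 (expiry=6+9=15). clock=6
Op 7: insert c.com -> 10.0.0.1 (expiry=6+10=16). clock=6
Op 8: tick 1 -> clock=7. purged={d.com}
Op 9: insert d.com -> 10.0.0.1 (expiry=7+7=14). clock=7
Op 10: tick 11 -> clock=18. purged={b.com,c.com,d.com}
Op 11: insert b.com -> 10.0.0.6 (expiry=18+4=22). clock=18
Op 12: insert d.com -> 10.0.0.6 (expiry=18+1=19). clock=18
Op 13: insert d.com -> 10.0.0.6 (expiry=18+1=19). clock=18
Op 14: tick 10 -> clock=28. purged={b.com,d.com}
Op 15: tick 9 -> clock=37.
Op 16: tick 4 -> clock=41.
Op 17: tick 9 -> clock=50.
Op 18: insert b.com -> 10.0.0.3 (expiry=50+3=53). clock=50
Op 19: insert d.com -> 10.0.0.1 (expiry=50+4=54). clock=50
Op 20: insert b.com -> 10.0.0.7 (expiry=50+5=55). clock=50
Op 21: insert c.com -> 10.0.0.7 (expiry=50+9=59). clock=50
Op 22: insert b.com -> 10.0.0.7 (expiry=50+2=52). clock=50
lookup d.com: present, ip=10.0.0.1 expiry=54 > clock=50

Answer: 10.0.0.1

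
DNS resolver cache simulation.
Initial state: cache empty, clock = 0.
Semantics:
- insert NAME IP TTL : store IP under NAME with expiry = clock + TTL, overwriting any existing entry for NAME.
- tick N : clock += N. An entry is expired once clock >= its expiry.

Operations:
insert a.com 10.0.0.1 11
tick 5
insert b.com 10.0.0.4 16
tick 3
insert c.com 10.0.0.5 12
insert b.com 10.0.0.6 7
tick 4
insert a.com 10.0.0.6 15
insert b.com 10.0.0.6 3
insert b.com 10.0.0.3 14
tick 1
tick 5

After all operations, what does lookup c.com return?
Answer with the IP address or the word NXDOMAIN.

Answer: 10.0.0.5

Derivation:
Op 1: insert a.com -> 10.0.0.1 (expiry=0+11=11). clock=0
Op 2: tick 5 -> clock=5.
Op 3: insert b.com -> 10.0.0.4 (expiry=5+16=21). clock=5
Op 4: tick 3 -> clock=8.
Op 5: insert c.com -> 10.0.0.5 (expiry=8+12=20). clock=8
Op 6: insert b.com -> 10.0.0.6 (expiry=8+7=15). clock=8
Op 7: tick 4 -> clock=12. purged={a.com}
Op 8: insert a.com -> 10.0.0.6 (expiry=12+15=27). clock=12
Op 9: insert b.com -> 10.0.0.6 (expiry=12+3=15). clock=12
Op 10: insert b.com -> 10.0.0.3 (expiry=12+14=26). clock=12
Op 11: tick 1 -> clock=13.
Op 12: tick 5 -> clock=18.
lookup c.com: present, ip=10.0.0.5 expiry=20 > clock=18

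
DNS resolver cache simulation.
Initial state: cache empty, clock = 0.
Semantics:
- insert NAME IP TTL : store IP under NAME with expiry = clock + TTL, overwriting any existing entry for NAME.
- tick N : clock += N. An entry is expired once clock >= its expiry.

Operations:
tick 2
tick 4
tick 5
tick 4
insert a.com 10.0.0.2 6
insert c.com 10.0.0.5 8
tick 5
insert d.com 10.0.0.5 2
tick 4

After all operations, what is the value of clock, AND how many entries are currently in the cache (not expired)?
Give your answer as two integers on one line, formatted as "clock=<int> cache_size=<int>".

Op 1: tick 2 -> clock=2.
Op 2: tick 4 -> clock=6.
Op 3: tick 5 -> clock=11.
Op 4: tick 4 -> clock=15.
Op 5: insert a.com -> 10.0.0.2 (expiry=15+6=21). clock=15
Op 6: insert c.com -> 10.0.0.5 (expiry=15+8=23). clock=15
Op 7: tick 5 -> clock=20.
Op 8: insert d.com -> 10.0.0.5 (expiry=20+2=22). clock=20
Op 9: tick 4 -> clock=24. purged={a.com,c.com,d.com}
Final clock = 24
Final cache (unexpired): {} -> size=0

Answer: clock=24 cache_size=0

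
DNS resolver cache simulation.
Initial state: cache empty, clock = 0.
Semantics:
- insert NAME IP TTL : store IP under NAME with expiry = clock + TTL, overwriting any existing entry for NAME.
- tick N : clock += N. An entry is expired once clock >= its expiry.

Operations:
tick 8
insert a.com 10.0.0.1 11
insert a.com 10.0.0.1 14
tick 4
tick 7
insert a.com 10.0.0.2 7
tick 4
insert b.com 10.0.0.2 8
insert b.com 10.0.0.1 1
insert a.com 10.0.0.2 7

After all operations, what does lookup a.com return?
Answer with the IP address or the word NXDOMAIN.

Answer: 10.0.0.2

Derivation:
Op 1: tick 8 -> clock=8.
Op 2: insert a.com -> 10.0.0.1 (expiry=8+11=19). clock=8
Op 3: insert a.com -> 10.0.0.1 (expiry=8+14=22). clock=8
Op 4: tick 4 -> clock=12.
Op 5: tick 7 -> clock=19.
Op 6: insert a.com -> 10.0.0.2 (expiry=19+7=26). clock=19
Op 7: tick 4 -> clock=23.
Op 8: insert b.com -> 10.0.0.2 (expiry=23+8=31). clock=23
Op 9: insert b.com -> 10.0.0.1 (expiry=23+1=24). clock=23
Op 10: insert a.com -> 10.0.0.2 (expiry=23+7=30). clock=23
lookup a.com: present, ip=10.0.0.2 expiry=30 > clock=23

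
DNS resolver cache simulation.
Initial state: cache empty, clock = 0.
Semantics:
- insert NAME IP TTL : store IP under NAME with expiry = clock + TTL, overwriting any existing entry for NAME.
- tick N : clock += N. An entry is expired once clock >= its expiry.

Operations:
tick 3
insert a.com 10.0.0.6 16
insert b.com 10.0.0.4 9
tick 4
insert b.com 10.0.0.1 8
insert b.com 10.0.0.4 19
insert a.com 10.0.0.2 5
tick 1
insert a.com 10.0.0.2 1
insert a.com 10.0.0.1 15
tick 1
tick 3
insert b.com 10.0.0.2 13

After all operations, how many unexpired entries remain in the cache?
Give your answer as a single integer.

Answer: 2

Derivation:
Op 1: tick 3 -> clock=3.
Op 2: insert a.com -> 10.0.0.6 (expiry=3+16=19). clock=3
Op 3: insert b.com -> 10.0.0.4 (expiry=3+9=12). clock=3
Op 4: tick 4 -> clock=7.
Op 5: insert b.com -> 10.0.0.1 (expiry=7+8=15). clock=7
Op 6: insert b.com -> 10.0.0.4 (expiry=7+19=26). clock=7
Op 7: insert a.com -> 10.0.0.2 (expiry=7+5=12). clock=7
Op 8: tick 1 -> clock=8.
Op 9: insert a.com -> 10.0.0.2 (expiry=8+1=9). clock=8
Op 10: insert a.com -> 10.0.0.1 (expiry=8+15=23). clock=8
Op 11: tick 1 -> clock=9.
Op 12: tick 3 -> clock=12.
Op 13: insert b.com -> 10.0.0.2 (expiry=12+13=25). clock=12
Final cache (unexpired): {a.com,b.com} -> size=2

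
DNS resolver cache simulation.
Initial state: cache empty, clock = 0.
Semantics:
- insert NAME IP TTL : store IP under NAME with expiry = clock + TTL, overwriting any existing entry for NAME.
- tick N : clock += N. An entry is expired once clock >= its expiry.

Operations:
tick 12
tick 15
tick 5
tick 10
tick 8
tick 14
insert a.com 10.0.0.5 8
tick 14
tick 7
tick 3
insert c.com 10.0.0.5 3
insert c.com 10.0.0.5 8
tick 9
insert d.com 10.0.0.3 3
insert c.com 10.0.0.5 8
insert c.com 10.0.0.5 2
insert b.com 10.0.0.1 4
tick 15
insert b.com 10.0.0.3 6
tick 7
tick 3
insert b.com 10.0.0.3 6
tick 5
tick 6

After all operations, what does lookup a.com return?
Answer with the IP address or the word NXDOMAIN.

Answer: NXDOMAIN

Derivation:
Op 1: tick 12 -> clock=12.
Op 2: tick 15 -> clock=27.
Op 3: tick 5 -> clock=32.
Op 4: tick 10 -> clock=42.
Op 5: tick 8 -> clock=50.
Op 6: tick 14 -> clock=64.
Op 7: insert a.com -> 10.0.0.5 (expiry=64+8=72). clock=64
Op 8: tick 14 -> clock=78. purged={a.com}
Op 9: tick 7 -> clock=85.
Op 10: tick 3 -> clock=88.
Op 11: insert c.com -> 10.0.0.5 (expiry=88+3=91). clock=88
Op 12: insert c.com -> 10.0.0.5 (expiry=88+8=96). clock=88
Op 13: tick 9 -> clock=97. purged={c.com}
Op 14: insert d.com -> 10.0.0.3 (expiry=97+3=100). clock=97
Op 15: insert c.com -> 10.0.0.5 (expiry=97+8=105). clock=97
Op 16: insert c.com -> 10.0.0.5 (expiry=97+2=99). clock=97
Op 17: insert b.com -> 10.0.0.1 (expiry=97+4=101). clock=97
Op 18: tick 15 -> clock=112. purged={b.com,c.com,d.com}
Op 19: insert b.com -> 10.0.0.3 (expiry=112+6=118). clock=112
Op 20: tick 7 -> clock=119. purged={b.com}
Op 21: tick 3 -> clock=122.
Op 22: insert b.com -> 10.0.0.3 (expiry=122+6=128). clock=122
Op 23: tick 5 -> clock=127.
Op 24: tick 6 -> clock=133. purged={b.com}
lookup a.com: not in cache (expired or never inserted)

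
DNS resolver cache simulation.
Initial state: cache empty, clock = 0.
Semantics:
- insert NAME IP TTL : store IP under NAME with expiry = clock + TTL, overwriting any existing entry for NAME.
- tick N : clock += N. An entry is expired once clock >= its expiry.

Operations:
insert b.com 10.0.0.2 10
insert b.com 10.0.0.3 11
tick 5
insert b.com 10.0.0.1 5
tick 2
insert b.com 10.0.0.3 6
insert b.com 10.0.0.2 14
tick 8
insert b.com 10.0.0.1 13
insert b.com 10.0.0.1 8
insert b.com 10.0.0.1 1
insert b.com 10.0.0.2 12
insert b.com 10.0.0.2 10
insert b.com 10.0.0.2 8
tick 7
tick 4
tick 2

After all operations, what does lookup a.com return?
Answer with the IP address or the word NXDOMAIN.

Answer: NXDOMAIN

Derivation:
Op 1: insert b.com -> 10.0.0.2 (expiry=0+10=10). clock=0
Op 2: insert b.com -> 10.0.0.3 (expiry=0+11=11). clock=0
Op 3: tick 5 -> clock=5.
Op 4: insert b.com -> 10.0.0.1 (expiry=5+5=10). clock=5
Op 5: tick 2 -> clock=7.
Op 6: insert b.com -> 10.0.0.3 (expiry=7+6=13). clock=7
Op 7: insert b.com -> 10.0.0.2 (expiry=7+14=21). clock=7
Op 8: tick 8 -> clock=15.
Op 9: insert b.com -> 10.0.0.1 (expiry=15+13=28). clock=15
Op 10: insert b.com -> 10.0.0.1 (expiry=15+8=23). clock=15
Op 11: insert b.com -> 10.0.0.1 (expiry=15+1=16). clock=15
Op 12: insert b.com -> 10.0.0.2 (expiry=15+12=27). clock=15
Op 13: insert b.com -> 10.0.0.2 (expiry=15+10=25). clock=15
Op 14: insert b.com -> 10.0.0.2 (expiry=15+8=23). clock=15
Op 15: tick 7 -> clock=22.
Op 16: tick 4 -> clock=26. purged={b.com}
Op 17: tick 2 -> clock=28.
lookup a.com: not in cache (expired or never inserted)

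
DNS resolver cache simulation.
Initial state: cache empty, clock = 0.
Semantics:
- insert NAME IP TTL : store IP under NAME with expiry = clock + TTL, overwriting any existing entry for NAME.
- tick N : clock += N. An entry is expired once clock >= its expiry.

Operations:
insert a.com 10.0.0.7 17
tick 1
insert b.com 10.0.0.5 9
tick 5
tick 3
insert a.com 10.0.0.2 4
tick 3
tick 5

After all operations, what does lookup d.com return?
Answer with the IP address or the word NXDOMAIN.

Answer: NXDOMAIN

Derivation:
Op 1: insert a.com -> 10.0.0.7 (expiry=0+17=17). clock=0
Op 2: tick 1 -> clock=1.
Op 3: insert b.com -> 10.0.0.5 (expiry=1+9=10). clock=1
Op 4: tick 5 -> clock=6.
Op 5: tick 3 -> clock=9.
Op 6: insert a.com -> 10.0.0.2 (expiry=9+4=13). clock=9
Op 7: tick 3 -> clock=12. purged={b.com}
Op 8: tick 5 -> clock=17. purged={a.com}
lookup d.com: not in cache (expired or never inserted)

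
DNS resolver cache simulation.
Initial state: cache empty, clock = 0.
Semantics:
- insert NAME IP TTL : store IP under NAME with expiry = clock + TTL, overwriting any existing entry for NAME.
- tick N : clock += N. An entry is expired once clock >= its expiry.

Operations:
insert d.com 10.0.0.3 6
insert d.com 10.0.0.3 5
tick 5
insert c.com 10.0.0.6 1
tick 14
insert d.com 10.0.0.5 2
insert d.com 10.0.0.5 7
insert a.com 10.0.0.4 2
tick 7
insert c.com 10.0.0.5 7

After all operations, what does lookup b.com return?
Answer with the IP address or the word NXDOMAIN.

Op 1: insert d.com -> 10.0.0.3 (expiry=0+6=6). clock=0
Op 2: insert d.com -> 10.0.0.3 (expiry=0+5=5). clock=0
Op 3: tick 5 -> clock=5. purged={d.com}
Op 4: insert c.com -> 10.0.0.6 (expiry=5+1=6). clock=5
Op 5: tick 14 -> clock=19. purged={c.com}
Op 6: insert d.com -> 10.0.0.5 (expiry=19+2=21). clock=19
Op 7: insert d.com -> 10.0.0.5 (expiry=19+7=26). clock=19
Op 8: insert a.com -> 10.0.0.4 (expiry=19+2=21). clock=19
Op 9: tick 7 -> clock=26. purged={a.com,d.com}
Op 10: insert c.com -> 10.0.0.5 (expiry=26+7=33). clock=26
lookup b.com: not in cache (expired or never inserted)

Answer: NXDOMAIN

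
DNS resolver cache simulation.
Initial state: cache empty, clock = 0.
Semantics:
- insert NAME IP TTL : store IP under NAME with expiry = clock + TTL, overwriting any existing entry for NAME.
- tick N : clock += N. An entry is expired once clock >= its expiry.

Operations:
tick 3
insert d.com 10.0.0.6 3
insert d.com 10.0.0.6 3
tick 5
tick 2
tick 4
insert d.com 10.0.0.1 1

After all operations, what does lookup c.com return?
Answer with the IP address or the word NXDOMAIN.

Answer: NXDOMAIN

Derivation:
Op 1: tick 3 -> clock=3.
Op 2: insert d.com -> 10.0.0.6 (expiry=3+3=6). clock=3
Op 3: insert d.com -> 10.0.0.6 (expiry=3+3=6). clock=3
Op 4: tick 5 -> clock=8. purged={d.com}
Op 5: tick 2 -> clock=10.
Op 6: tick 4 -> clock=14.
Op 7: insert d.com -> 10.0.0.1 (expiry=14+1=15). clock=14
lookup c.com: not in cache (expired or never inserted)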